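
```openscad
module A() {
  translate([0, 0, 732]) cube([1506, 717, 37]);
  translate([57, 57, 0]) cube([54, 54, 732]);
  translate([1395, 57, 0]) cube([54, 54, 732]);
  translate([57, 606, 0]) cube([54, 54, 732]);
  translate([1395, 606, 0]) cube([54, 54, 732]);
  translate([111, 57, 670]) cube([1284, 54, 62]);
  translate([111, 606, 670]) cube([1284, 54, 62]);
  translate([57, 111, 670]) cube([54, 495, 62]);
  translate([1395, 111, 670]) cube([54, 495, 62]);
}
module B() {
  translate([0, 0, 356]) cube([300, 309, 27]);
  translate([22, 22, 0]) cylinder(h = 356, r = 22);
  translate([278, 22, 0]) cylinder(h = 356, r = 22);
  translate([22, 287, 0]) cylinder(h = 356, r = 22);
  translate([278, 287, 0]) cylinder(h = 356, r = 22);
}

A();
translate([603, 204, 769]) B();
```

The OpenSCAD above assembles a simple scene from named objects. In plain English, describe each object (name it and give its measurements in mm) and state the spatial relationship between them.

A is a table with a 1506×717 mm rectangular top, 37 mm thick, top surface at z = 769 mm, supported by four 54×54 mm square legs, each inset 57 mm from the nearest pair of top edges, running from the floor. Four apron rails, 54 mm thick and 62 mm tall, run between adjacent legs with their top edges flush with the underside of the top and their outer faces flush with the legs' outer faces.

B is a four-legged stool. The seat is 300×309 mm, 27 mm thick, top at z = 383 mm. It stands on four round legs, each 44 mm in diameter, from z = 0 to the seat underside, each leg's axis is inset half a diameter from the nearest pair of seat edges (so the leg's bounding box is flush with the corner).

The stool is on top of the table, centred.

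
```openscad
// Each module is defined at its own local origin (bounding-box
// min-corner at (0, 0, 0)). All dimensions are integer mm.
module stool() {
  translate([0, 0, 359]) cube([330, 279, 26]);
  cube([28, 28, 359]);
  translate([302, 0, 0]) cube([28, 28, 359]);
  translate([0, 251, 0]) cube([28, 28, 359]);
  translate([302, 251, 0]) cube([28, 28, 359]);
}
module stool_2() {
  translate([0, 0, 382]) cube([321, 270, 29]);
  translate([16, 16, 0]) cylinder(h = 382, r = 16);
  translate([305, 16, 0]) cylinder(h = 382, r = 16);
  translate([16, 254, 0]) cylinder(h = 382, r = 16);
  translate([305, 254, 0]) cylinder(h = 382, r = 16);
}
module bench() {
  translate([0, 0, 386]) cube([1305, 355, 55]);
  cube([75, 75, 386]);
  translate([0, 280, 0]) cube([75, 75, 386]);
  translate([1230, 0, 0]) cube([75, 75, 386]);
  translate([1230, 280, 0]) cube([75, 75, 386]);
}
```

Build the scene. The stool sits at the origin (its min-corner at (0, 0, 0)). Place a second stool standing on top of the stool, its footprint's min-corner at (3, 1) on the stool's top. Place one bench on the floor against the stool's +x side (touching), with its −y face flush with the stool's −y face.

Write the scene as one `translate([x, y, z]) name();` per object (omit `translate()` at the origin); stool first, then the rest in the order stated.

stool();
translate([3, 1, 385]) stool_2();
translate([330, 0, 0]) bench();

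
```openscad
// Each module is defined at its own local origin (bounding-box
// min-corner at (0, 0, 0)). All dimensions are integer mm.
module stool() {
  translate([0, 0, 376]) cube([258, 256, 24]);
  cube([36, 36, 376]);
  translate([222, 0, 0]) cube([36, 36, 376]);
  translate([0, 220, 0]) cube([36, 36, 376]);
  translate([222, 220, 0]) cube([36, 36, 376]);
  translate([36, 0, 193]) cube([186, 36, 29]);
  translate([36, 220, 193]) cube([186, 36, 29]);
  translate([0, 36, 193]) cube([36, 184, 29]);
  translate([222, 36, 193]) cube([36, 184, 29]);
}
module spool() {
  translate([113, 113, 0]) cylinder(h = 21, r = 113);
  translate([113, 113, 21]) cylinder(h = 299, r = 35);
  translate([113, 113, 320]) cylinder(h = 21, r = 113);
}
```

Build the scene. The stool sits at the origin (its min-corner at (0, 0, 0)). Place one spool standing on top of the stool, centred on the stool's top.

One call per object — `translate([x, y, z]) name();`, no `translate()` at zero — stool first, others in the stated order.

stool();
translate([16, 15, 400]) spool();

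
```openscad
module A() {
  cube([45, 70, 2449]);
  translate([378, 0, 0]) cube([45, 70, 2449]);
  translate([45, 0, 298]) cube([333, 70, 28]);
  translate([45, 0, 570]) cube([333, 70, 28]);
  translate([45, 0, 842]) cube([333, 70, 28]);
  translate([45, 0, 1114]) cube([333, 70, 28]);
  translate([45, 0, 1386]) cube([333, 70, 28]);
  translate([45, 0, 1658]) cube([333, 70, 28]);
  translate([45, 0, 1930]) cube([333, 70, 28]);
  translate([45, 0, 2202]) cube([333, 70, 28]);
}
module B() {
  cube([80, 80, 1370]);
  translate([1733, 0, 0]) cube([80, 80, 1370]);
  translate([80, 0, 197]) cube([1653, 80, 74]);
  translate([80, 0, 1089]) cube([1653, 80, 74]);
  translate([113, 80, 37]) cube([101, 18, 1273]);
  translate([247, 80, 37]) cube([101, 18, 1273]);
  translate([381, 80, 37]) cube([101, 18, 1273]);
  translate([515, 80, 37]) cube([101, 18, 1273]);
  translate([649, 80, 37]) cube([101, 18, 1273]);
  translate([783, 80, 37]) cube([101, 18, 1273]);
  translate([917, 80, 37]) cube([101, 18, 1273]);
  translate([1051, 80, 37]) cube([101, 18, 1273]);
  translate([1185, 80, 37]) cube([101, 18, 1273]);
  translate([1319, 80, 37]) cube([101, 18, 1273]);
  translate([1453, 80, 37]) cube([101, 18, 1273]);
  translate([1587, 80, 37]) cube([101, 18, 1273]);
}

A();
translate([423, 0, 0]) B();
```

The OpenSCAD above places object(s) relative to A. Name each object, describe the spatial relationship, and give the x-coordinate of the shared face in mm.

A is a ladder. B is a fence section. The fence section is against the ladder's +x side, with their −y faces flush. The x-coordinate of the shared face is 423 mm.

The ladder's +x face and the fence section's −x face are both at x = 423 mm.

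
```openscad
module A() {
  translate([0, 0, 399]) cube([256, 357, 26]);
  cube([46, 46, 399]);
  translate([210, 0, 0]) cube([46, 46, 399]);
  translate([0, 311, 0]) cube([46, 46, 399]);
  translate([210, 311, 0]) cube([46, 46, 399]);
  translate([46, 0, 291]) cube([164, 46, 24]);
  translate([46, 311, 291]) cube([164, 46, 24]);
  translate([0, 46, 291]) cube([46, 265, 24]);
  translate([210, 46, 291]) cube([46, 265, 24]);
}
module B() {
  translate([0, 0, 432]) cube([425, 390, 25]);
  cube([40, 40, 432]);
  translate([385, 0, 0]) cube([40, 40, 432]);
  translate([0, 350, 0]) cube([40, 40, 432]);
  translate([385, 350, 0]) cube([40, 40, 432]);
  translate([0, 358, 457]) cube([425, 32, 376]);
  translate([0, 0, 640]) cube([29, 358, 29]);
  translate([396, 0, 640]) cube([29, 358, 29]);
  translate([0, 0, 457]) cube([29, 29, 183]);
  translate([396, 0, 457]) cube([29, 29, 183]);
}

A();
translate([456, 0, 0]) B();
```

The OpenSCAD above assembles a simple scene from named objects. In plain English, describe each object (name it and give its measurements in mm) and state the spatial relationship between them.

A is a four-legged stool. The seat is 256×357 mm, 26 mm thick, top at z = 425 mm. It stands on four square legs, each 46×46 mm in cross-section, from z = 0 to the seat underside, each flush with a corner of the seat. Four stretchers, 46 mm wide and 24 mm tall, connect adjacent legs with their undersides at z = 291 mm, each running between the inner faces of the legs it joins and aligned with the legs' outer faces on the other axis.

B is a chair: 425×390 mm seat, 25 mm thick, top at z = 457 mm, on four 40 mm square corner legs flush with the seat edges. A 32 mm thick backrest slab spans the full seat width, extending 376 mm above the seat top, its back face flush with the seat's +y edge. Two armrests of 29×29 mm section run along each side from the seat's front edge to the front of the backrest, top faces 212 mm above the seat top and outer faces flush with the seat's x-edges; a 29×29 mm post under the front of each armrest stands on the seat at the front corner.

The chair is on the floor beside the stool on its +x side.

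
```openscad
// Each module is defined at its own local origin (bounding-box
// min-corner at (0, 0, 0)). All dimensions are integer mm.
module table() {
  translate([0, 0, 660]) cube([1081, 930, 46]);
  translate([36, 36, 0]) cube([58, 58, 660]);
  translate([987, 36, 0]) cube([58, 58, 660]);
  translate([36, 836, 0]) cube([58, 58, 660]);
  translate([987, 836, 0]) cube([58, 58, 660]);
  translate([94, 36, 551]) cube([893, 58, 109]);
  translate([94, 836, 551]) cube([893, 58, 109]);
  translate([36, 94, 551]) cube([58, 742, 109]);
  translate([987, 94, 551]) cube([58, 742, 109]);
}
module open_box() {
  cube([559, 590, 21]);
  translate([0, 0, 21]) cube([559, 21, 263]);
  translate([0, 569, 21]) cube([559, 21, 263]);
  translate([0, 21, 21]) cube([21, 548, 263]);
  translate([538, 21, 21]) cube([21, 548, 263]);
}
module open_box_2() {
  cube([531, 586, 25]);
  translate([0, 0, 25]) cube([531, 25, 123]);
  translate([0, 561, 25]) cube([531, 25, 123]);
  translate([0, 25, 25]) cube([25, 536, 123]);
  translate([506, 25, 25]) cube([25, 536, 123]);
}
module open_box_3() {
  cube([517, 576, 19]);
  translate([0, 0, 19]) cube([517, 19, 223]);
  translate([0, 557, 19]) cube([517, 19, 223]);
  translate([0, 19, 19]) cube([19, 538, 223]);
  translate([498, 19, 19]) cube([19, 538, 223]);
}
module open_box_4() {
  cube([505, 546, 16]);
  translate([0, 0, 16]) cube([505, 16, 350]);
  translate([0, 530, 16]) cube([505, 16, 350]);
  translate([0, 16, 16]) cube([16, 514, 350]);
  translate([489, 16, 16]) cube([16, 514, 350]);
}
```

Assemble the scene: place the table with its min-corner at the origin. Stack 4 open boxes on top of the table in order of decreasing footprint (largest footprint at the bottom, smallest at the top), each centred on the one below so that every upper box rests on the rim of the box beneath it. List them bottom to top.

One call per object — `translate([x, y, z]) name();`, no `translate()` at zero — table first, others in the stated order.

table();
translate([261, 170, 706]) open_box();
translate([275, 172, 990]) open_box_2();
translate([282, 177, 1138]) open_box_3();
translate([288, 192, 1380]) open_box_4();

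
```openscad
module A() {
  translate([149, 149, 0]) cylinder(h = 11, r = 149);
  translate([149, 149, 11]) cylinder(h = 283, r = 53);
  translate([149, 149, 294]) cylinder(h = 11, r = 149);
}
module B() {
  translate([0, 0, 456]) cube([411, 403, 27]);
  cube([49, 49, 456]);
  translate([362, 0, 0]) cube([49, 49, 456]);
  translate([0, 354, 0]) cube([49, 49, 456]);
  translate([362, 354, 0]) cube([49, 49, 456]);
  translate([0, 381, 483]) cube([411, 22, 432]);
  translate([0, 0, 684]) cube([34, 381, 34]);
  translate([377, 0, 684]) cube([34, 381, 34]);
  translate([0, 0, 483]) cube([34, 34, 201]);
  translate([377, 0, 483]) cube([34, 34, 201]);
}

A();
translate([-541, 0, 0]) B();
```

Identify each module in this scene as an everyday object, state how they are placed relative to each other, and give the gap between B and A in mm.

The chair's nearest face is 130 mm from the spool's −x face.

A is a spool. B is a chair. The chair is on the floor beside the spool on its −x side. The gap between the chair and the spool is 130 mm.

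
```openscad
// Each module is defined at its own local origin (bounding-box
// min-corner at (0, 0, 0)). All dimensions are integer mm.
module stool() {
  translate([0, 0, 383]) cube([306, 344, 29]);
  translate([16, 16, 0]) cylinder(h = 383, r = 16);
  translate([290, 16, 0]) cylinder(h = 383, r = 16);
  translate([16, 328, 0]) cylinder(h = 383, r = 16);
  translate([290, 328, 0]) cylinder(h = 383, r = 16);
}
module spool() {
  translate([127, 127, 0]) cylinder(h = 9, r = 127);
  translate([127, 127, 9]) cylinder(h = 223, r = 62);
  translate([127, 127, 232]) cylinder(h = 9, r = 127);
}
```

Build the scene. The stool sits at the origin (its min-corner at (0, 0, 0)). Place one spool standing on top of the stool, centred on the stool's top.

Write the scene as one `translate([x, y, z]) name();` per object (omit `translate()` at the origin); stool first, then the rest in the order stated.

stool();
translate([26, 45, 412]) spool();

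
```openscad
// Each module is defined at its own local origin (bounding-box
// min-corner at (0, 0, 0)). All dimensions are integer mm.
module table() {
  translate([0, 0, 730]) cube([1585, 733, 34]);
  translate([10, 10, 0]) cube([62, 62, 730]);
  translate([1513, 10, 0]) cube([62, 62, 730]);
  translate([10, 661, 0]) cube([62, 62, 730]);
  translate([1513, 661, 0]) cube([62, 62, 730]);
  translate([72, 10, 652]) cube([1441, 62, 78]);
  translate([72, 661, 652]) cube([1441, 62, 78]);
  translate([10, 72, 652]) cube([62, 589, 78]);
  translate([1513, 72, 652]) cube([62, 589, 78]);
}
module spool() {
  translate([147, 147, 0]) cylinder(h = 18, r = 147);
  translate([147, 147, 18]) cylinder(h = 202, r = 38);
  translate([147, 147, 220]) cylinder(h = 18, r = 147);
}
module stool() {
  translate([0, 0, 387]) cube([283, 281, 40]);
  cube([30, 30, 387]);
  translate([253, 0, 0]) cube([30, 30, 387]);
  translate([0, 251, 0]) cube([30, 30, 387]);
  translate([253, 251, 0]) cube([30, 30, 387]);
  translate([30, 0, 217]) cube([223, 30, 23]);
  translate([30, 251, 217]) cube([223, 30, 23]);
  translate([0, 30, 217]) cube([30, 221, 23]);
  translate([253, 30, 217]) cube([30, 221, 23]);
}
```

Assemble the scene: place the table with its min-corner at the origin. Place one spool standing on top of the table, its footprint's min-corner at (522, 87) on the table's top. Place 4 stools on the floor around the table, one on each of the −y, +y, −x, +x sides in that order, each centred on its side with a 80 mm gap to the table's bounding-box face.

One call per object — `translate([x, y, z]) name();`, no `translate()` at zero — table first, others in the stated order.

table();
translate([522, 87, 764]) spool();
translate([651, -361, 0]) stool();
translate([651, 813, 0]) stool();
translate([-363, 226, 0]) stool();
translate([1665, 226, 0]) stool();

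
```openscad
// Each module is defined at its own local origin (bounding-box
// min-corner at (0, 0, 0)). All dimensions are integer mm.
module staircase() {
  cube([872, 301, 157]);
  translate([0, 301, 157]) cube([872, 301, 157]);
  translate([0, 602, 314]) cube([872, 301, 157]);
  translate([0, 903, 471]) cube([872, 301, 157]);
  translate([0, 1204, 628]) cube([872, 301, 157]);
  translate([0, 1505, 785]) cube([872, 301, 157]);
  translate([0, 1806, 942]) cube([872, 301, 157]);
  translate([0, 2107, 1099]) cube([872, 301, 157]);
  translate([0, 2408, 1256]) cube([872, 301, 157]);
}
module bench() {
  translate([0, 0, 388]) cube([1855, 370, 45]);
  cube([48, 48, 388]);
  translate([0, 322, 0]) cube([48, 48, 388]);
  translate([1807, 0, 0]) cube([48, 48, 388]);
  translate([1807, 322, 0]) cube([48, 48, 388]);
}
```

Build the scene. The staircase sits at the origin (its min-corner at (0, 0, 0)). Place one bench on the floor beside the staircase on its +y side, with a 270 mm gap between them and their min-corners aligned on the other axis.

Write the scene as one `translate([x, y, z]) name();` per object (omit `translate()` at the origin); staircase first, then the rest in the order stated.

staircase();
translate([0, 2979, 0]) bench();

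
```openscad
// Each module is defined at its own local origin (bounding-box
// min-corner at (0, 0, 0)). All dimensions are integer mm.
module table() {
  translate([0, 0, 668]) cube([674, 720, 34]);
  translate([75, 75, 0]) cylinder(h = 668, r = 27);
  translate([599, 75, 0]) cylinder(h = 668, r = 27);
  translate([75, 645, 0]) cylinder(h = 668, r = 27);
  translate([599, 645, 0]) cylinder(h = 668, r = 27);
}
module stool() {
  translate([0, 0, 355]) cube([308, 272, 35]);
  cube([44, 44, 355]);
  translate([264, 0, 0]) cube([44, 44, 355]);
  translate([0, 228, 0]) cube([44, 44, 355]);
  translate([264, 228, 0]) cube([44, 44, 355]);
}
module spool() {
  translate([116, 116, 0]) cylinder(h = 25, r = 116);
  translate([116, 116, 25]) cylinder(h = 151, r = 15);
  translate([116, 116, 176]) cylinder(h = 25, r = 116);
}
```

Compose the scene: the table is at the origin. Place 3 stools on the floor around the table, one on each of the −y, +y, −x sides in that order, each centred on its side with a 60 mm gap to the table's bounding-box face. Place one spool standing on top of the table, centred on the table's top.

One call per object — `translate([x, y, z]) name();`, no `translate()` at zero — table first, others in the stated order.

table();
translate([183, -332, 0]) stool();
translate([183, 780, 0]) stool();
translate([-368, 224, 0]) stool();
translate([221, 244, 702]) spool();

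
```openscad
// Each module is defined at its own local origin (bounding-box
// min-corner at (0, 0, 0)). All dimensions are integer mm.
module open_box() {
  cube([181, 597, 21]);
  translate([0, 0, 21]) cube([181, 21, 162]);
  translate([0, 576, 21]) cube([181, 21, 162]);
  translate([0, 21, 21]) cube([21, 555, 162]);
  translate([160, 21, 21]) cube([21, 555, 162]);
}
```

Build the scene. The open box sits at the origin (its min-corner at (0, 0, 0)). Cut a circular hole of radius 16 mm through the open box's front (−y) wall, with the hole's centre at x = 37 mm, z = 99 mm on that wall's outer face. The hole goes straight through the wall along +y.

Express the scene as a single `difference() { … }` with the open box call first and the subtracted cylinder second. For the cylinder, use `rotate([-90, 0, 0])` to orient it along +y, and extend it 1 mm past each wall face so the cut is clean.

difference() {
  open_box();
  translate([37, -1, 99]) rotate([-90, 0, 0]) cylinder(h = 23, r = 16);
}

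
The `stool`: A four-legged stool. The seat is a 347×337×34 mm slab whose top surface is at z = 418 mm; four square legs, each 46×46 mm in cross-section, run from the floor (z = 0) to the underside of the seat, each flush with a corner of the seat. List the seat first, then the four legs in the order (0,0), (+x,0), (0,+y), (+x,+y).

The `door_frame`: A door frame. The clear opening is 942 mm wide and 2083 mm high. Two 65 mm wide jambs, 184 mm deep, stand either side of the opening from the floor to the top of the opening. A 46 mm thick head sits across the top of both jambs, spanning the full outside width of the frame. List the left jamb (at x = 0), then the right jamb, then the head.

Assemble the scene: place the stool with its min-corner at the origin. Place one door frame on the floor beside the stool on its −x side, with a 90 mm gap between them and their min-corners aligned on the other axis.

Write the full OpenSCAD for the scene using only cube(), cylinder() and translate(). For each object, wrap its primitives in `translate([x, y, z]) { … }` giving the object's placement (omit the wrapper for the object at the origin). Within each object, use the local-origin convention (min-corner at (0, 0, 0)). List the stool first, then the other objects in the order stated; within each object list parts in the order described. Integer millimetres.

translate([0, 0, 384]) cube([347, 337, 34]);
cube([46, 46, 384]);
translate([301, 0, 0]) cube([46, 46, 384]);
translate([0, 291, 0]) cube([46, 46, 384]);
translate([301, 291, 0]) cube([46, 46, 384]);
translate([-1162, 0, 0]) {
  cube([65, 184, 2083]);
  translate([1007, 0, 0]) cube([65, 184, 2083]);
  translate([0, 0, 2083]) cube([1072, 184, 46]);
}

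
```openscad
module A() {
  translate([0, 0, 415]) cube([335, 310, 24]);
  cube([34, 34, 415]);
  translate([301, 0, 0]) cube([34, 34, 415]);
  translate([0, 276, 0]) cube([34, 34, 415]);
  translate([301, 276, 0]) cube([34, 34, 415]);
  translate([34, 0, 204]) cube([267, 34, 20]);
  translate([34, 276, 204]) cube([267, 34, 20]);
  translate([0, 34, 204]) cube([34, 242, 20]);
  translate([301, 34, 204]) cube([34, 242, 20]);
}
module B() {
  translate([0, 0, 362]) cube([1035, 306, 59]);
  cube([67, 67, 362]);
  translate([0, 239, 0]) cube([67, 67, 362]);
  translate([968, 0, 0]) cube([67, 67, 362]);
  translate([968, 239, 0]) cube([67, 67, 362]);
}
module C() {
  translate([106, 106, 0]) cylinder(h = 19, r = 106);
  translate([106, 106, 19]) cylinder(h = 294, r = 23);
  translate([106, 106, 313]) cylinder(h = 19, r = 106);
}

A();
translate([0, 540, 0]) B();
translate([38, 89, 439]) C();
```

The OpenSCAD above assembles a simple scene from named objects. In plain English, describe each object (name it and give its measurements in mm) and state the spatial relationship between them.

A is a four-legged stool. The seat is 335×310 mm, 24 mm thick, top at z = 439 mm. It stands on four square legs, each 34×34 mm in cross-section, from z = 0 to the seat underside, each flush with a corner of the seat. Four stretchers, 34 mm wide and 20 mm tall, connect adjacent legs with their undersides at z = 204 mm, each running between the inner faces of the legs it joins and aligned with the legs' outer faces on the other axis.

B is a long wooden bench with a 1035 mm (x) × 306 mm (y) seat, 59 mm thick, its top surface 421 mm above the floor. Four 67 mm square legs at the seat corners, flush with the edges, run from z = 0 to the seat underside.

C is a spool: two coaxial disc flanges of radius 106 mm and thickness 19 mm, joined by a core cylinder of radius 23 mm and height 294 mm. The lower flange rests on z = 0 and the three cylinders share a vertical axis.

The bench is on the floor beside the stool on its +y side. The spool is on top of the stool.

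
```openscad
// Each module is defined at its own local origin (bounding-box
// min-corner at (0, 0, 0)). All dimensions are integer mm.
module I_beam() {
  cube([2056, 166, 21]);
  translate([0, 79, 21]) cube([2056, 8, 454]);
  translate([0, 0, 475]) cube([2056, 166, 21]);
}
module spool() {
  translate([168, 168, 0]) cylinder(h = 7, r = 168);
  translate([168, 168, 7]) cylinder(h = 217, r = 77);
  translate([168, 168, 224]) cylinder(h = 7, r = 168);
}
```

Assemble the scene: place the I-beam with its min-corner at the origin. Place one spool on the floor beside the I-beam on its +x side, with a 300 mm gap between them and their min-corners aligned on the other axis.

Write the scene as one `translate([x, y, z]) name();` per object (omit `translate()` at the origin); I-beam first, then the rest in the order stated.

I_beam();
translate([2356, 0, 0]) spool();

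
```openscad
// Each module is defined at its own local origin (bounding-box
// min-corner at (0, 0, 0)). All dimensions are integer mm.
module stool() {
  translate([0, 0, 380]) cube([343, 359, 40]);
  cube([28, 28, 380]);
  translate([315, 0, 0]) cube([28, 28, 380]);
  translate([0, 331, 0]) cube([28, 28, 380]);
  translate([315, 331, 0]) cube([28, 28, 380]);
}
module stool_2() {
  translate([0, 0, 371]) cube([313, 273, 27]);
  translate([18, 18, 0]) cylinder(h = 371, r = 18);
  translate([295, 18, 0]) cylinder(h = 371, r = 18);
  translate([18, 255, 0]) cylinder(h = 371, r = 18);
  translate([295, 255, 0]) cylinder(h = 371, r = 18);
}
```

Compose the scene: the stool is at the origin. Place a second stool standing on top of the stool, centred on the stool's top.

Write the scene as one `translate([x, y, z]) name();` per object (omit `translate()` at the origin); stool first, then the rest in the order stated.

stool();
translate([15, 43, 420]) stool_2();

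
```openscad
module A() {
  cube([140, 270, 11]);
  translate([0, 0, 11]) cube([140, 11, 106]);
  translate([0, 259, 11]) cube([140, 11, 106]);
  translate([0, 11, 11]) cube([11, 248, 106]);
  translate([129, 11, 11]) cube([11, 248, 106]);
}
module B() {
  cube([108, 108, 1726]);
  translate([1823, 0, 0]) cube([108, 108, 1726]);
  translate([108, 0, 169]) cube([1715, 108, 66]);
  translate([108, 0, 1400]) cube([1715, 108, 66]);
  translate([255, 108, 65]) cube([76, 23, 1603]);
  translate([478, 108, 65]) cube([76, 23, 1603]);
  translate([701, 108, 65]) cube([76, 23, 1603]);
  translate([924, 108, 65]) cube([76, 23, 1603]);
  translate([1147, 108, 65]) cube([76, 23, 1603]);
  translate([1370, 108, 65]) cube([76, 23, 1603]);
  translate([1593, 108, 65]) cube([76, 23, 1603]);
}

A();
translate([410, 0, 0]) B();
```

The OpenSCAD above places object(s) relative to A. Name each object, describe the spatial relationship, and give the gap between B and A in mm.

The fence section's nearest face is 270 mm from the open box's +x face.

A is an open box. B is a fence section. The fence section is on the floor beside the open box on its +x side. The gap between the fence section and the open box is 270 mm.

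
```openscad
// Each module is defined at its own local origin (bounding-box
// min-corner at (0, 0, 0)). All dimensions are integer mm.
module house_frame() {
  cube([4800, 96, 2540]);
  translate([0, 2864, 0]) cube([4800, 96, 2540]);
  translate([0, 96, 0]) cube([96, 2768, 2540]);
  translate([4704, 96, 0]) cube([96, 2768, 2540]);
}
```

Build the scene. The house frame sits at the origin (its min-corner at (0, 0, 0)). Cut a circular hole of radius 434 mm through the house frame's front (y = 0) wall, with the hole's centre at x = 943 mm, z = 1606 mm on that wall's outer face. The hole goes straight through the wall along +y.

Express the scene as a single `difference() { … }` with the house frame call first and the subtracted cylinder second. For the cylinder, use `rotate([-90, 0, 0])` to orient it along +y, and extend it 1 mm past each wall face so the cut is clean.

difference() {
  house_frame();
  translate([943, -1, 1606]) rotate([-90, 0, 0]) cylinder(h = 98, r = 434);
}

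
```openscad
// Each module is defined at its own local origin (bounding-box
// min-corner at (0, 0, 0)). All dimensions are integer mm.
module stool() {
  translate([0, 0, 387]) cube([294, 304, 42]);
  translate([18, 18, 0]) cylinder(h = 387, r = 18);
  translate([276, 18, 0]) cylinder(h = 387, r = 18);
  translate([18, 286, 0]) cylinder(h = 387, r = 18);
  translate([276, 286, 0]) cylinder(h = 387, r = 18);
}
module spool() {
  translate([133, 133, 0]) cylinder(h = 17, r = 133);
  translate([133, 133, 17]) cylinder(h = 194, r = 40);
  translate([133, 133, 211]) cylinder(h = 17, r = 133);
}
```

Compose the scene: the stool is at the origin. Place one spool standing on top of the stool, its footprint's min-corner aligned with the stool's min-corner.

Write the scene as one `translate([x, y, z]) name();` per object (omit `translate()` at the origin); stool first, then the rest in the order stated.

stool();
translate([0, 0, 429]) spool();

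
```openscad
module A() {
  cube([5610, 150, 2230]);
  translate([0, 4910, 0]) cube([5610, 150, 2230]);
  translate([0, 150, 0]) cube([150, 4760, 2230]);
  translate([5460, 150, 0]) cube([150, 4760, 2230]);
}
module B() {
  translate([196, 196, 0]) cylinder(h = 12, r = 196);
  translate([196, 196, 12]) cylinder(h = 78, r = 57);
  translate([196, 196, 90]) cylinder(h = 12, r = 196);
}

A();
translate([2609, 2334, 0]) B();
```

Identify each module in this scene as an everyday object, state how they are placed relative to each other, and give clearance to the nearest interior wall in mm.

A is a house frame. B is a spool. The spool sits inside the house frame, centred. The clearance to the nearest interior wall is 2184 mm.

Clearances: x = 2459, y = 2184; minimum 2184 mm.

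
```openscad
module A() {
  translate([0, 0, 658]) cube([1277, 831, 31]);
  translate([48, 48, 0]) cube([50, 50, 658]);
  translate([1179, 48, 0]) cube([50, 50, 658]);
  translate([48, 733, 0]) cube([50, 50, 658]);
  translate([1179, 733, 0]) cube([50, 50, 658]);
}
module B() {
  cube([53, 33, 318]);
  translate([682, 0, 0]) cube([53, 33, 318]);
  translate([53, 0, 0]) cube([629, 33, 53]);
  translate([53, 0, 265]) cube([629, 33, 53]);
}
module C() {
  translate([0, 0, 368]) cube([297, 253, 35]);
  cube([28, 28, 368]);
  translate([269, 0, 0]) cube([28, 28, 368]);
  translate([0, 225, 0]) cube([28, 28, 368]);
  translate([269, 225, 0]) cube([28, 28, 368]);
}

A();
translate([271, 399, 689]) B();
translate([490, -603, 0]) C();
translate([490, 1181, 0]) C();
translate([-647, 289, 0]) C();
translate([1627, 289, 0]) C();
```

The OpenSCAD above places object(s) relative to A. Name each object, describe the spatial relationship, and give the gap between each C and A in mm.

Each stool's nearest face is 350 mm from the table's bounding box.

A is a table. B is a picture frame. C is a stool. The picture frame is on top of the table, centred. Four stools sit around the table at the −y, +y, −x, +x sides. The gap between each stool and the table is 350 mm.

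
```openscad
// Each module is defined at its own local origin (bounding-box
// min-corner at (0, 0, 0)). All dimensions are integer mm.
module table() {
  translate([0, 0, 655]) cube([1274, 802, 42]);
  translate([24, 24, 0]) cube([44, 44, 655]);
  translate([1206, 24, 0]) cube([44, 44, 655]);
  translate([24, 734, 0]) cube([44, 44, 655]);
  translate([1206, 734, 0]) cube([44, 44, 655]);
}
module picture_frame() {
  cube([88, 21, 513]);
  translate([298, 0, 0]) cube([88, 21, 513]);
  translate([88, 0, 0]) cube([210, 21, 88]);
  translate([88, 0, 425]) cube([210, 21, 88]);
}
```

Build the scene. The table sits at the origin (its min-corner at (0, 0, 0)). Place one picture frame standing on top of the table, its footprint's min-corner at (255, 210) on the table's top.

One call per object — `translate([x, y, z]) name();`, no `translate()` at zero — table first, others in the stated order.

table();
translate([255, 210, 697]) picture_frame();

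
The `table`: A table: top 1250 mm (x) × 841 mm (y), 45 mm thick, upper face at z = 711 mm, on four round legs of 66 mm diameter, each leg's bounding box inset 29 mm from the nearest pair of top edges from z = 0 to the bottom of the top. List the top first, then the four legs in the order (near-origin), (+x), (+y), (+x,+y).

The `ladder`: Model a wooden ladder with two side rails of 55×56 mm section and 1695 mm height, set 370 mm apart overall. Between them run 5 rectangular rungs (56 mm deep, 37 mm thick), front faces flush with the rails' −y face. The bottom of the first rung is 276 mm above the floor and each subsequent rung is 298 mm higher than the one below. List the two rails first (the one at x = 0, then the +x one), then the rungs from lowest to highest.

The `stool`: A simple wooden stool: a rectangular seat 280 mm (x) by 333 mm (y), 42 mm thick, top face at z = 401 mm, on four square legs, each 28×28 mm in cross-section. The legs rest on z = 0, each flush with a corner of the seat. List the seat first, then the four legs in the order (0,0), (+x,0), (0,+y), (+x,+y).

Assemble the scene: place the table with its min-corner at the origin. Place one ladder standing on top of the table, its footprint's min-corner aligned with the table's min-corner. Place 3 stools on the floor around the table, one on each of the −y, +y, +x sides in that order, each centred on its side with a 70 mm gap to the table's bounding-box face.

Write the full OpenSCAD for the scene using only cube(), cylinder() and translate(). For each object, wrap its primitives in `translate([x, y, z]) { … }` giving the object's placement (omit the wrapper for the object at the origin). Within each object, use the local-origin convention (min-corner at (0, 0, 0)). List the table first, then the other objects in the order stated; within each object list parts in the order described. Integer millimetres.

translate([0, 0, 666]) cube([1250, 841, 45]);
translate([62, 62, 0]) cylinder(h = 666, r = 33);
translate([1188, 62, 0]) cylinder(h = 666, r = 33);
translate([62, 779, 0]) cylinder(h = 666, r = 33);
translate([1188, 779, 0]) cylinder(h = 666, r = 33);
translate([0, 0, 711]) {
  cube([55, 56, 1695]);
  translate([315, 0, 0]) cube([55, 56, 1695]);
  translate([55, 0, 276]) cube([260, 56, 37]);
  translate([55, 0, 574]) cube([260, 56, 37]);
  translate([55, 0, 872]) cube([260, 56, 37]);
  translate([55, 0, 1170]) cube([260, 56, 37]);
  translate([55, 0, 1468]) cube([260, 56, 37]);
}
translate([485, -403, 0]) {
  translate([0, 0, 359]) cube([280, 333, 42]);
  cube([28, 28, 359]);
  translate([252, 0, 0]) cube([28, 28, 359]);
  translate([0, 305, 0]) cube([28, 28, 359]);
  translate([252, 305, 0]) cube([28, 28, 359]);
}
translate([485, 911, 0]) {
  translate([0, 0, 359]) cube([280, 333, 42]);
  cube([28, 28, 359]);
  translate([252, 0, 0]) cube([28, 28, 359]);
  translate([0, 305, 0]) cube([28, 28, 359]);
  translate([252, 305, 0]) cube([28, 28, 359]);
}
translate([1320, 254, 0]) {
  translate([0, 0, 359]) cube([280, 333, 42]);
  cube([28, 28, 359]);
  translate([252, 0, 0]) cube([28, 28, 359]);
  translate([0, 305, 0]) cube([28, 28, 359]);
  translate([252, 305, 0]) cube([28, 28, 359]);
}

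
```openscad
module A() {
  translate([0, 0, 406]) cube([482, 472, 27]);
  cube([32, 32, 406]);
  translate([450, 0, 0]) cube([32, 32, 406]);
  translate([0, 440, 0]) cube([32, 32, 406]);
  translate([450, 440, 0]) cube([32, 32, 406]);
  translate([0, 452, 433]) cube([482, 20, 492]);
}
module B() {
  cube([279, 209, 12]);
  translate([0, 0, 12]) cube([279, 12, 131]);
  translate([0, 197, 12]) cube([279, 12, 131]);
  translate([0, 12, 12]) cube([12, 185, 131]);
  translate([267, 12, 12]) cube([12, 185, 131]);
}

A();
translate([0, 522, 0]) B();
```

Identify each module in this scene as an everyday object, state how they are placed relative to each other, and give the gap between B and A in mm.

The open box's nearest face is 50 mm from the chair's +y face.

A is a chair. B is an open box. The open box is on the floor beside the chair on its +y side. The gap between the open box and the chair is 50 mm.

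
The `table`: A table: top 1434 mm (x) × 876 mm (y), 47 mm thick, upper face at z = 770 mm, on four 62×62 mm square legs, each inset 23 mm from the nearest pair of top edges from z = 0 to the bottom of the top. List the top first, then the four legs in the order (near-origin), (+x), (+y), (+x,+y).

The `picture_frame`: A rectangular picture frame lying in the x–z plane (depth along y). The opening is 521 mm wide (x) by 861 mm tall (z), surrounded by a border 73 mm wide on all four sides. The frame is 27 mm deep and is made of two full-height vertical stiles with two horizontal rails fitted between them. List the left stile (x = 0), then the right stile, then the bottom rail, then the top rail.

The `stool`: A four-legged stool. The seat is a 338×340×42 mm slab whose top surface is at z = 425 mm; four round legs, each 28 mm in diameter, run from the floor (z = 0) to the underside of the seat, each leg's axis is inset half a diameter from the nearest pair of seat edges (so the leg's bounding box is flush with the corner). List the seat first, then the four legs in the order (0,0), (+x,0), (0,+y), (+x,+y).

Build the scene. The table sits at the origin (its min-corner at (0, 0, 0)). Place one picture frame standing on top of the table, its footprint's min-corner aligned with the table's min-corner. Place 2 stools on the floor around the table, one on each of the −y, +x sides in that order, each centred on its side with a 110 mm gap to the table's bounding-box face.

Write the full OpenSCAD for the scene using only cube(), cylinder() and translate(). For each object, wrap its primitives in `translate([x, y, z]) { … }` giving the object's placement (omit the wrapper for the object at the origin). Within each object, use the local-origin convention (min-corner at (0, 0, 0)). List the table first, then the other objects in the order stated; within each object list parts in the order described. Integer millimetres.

translate([0, 0, 723]) cube([1434, 876, 47]);
translate([23, 23, 0]) cube([62, 62, 723]);
translate([1349, 23, 0]) cube([62, 62, 723]);
translate([23, 791, 0]) cube([62, 62, 723]);
translate([1349, 791, 0]) cube([62, 62, 723]);
translate([0, 0, 770]) {
  cube([73, 27, 1007]);
  translate([594, 0, 0]) cube([73, 27, 1007]);
  translate([73, 0, 0]) cube([521, 27, 73]);
  translate([73, 0, 934]) cube([521, 27, 73]);
}
translate([548, -450, 0]) {
  translate([0, 0, 383]) cube([338, 340, 42]);
  translate([14, 14, 0]) cylinder(h = 383, r = 14);
  translate([324, 14, 0]) cylinder(h = 383, r = 14);
  translate([14, 326, 0]) cylinder(h = 383, r = 14);
  translate([324, 326, 0]) cylinder(h = 383, r = 14);
}
translate([1544, 268, 0]) {
  translate([0, 0, 383]) cube([338, 340, 42]);
  translate([14, 14, 0]) cylinder(h = 383, r = 14);
  translate([324, 14, 0]) cylinder(h = 383, r = 14);
  translate([14, 326, 0]) cylinder(h = 383, r = 14);
  translate([324, 326, 0]) cylinder(h = 383, r = 14);
}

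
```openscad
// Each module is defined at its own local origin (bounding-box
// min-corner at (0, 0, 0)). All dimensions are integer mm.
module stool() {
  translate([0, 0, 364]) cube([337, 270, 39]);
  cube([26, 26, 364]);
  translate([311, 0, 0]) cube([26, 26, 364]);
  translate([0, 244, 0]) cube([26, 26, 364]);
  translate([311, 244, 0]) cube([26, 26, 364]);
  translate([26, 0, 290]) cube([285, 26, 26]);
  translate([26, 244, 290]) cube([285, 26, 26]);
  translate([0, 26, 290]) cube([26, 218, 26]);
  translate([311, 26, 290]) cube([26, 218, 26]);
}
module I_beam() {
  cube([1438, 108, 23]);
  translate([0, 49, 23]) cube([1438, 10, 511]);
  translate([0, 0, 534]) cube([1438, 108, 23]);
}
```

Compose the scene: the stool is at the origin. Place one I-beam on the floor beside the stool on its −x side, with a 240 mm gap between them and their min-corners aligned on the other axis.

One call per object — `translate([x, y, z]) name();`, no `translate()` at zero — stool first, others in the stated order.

stool();
translate([-1678, 0, 0]) I_beam();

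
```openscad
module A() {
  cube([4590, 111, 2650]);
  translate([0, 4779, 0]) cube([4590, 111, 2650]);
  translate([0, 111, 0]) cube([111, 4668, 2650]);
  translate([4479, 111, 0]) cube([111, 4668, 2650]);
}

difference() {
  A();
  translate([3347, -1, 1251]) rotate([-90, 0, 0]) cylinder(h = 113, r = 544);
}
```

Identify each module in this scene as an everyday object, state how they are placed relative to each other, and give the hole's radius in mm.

A is a house frame. The house frame has a circular hole through its front wall. The hole's radius is 544 mm.

The subtracted cylinder has r = 544 mm.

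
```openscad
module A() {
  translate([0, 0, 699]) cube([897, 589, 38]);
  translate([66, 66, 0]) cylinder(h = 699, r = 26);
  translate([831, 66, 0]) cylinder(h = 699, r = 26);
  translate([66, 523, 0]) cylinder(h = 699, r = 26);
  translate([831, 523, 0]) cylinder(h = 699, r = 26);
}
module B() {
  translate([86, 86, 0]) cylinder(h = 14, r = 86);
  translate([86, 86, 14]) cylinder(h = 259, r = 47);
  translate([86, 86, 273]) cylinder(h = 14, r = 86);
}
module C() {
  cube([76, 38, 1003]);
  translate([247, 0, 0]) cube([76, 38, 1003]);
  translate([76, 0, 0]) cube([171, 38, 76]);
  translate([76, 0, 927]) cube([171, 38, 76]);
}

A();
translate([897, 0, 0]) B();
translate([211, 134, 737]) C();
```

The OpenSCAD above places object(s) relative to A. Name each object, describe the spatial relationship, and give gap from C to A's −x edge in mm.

The picture frame's min-x is at 211; the table's min-x is 0; gap = 211 mm.

A is a table. B is a spool. C is a picture frame. The spool is against the table's +x side, with their −y faces flush. The picture frame is on top of the table. The gap from the picture frame to the table's −x edge is 211 mm.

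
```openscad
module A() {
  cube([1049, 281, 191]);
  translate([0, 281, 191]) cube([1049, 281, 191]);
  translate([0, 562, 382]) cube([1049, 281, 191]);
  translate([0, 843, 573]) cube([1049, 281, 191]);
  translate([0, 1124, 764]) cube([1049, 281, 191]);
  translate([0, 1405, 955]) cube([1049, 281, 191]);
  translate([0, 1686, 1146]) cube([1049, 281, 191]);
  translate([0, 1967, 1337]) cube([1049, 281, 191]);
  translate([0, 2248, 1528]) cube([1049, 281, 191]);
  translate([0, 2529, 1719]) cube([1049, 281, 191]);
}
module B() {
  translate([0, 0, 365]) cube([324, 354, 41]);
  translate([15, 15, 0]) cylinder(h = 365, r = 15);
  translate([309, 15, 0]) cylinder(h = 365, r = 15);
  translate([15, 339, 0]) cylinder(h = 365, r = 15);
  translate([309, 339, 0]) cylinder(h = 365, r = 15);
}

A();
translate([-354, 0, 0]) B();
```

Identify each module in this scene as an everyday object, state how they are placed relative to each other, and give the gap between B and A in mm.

The stool's nearest face is 30 mm from the staircase's −x face.

A is a staircase. B is a stool. The stool is on the floor beside the staircase on its −x side. The gap between the stool and the staircase is 30 mm.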